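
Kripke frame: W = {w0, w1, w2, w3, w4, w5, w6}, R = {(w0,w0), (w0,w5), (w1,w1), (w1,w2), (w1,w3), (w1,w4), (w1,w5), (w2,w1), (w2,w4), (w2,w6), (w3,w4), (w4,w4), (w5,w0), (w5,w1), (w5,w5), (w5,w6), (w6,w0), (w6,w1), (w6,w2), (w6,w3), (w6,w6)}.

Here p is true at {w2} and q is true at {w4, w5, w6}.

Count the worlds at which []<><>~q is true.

w0: successors {w0, w5}; <><>~q there: w0:T, w5:T. ✓
w1: successors {w1, w2, w3, w4, w5}; <><>~q there: w1:T, w2:T, w3:F, w4:F, w5:T. ✗
w2: successors {w1, w4, w6}; <><>~q there: w1:T, w4:F, w6:T. ✗
w3: successors {w4}; <><>~q there: w4:F. ✗
w4: successors {w4}; <><>~q there: w4:F. ✗
w5: successors {w0, w1, w5, w6}; <><>~q there: w0:T, w1:T, w5:T, w6:T. ✓
w6: successors {w0, w1, w2, w3, w6}; <><>~q there: w0:T, w1:T, w2:T, w3:F, w6:T. ✗
Satisfying worlds: {w0, w5}.

2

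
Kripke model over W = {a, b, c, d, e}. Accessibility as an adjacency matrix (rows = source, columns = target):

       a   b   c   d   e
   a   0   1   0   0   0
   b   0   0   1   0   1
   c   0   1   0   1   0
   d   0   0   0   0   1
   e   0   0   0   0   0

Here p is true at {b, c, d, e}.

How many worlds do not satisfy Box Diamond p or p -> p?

1

a: Box Diamond p or p is T, p is F. ✗
b: Box Diamond p or p is T, p is T. ✓
c: Box Diamond p or p is T, p is T. ✓
d: Box Diamond p or p is T, p is T. ✓
e: Box Diamond p or p is T, p is T. ✓
Satisfying worlds: {b, c, d, e}.
So Box Diamond p or p -> p fails at the other 1 world.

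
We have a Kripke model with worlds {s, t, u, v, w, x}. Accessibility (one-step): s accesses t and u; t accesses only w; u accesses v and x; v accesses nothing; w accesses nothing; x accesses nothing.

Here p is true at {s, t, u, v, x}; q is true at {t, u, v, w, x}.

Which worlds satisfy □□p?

s: successors {t, u}; □p there: t:F, u:T. ✗
t: successors {w}; □p there: w:T. ✓
u: successors {v, x}; □p there: v:T, x:T. ✓
v: no successors, so □□p holds vacuously. ✓
w: no successors, so □□p holds vacuously. ✓
x: no successors, so □□p holds vacuously. ✓

{t, u, v, w, x}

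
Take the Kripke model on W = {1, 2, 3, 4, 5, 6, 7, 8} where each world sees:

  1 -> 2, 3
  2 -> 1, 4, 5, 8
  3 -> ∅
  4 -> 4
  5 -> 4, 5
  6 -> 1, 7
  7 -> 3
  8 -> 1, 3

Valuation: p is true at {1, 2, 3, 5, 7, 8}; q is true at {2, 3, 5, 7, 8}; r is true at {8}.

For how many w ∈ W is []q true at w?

1: successors {2, 3}; q there: 2:T, 3:T. ✓
2: successors {1, 4, 5, 8}; q there: 1:F, 4:F, 5:T, 8:T. ✗
3: no successors, so []q holds vacuously. ✓
4: successors {4}; q there: 4:F. ✗
5: successors {4, 5}; q there: 4:F, 5:T. ✗
6: successors {1, 7}; q there: 1:F, 7:T. ✗
7: successors {3}; q there: 3:T. ✓
8: successors {1, 3}; q there: 1:F, 3:T. ✗
Satisfying worlds: {1, 3, 7}.

3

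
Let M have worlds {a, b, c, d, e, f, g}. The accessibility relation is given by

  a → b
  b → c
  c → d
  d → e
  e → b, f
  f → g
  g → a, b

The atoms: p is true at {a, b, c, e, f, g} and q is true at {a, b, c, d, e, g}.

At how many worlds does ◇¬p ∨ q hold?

a: ◇¬p is F, q is T. ✓
b: ◇¬p is F, q is T. ✓
c: ◇¬p is T, q is T. ✓
d: ◇¬p is F, q is T. ✓
e: ◇¬p is F, q is T. ✓
f: ◇¬p is F, q is F. ✗
g: ◇¬p is F, q is T. ✓
Satisfying worlds: {a, b, c, d, e, g}.

6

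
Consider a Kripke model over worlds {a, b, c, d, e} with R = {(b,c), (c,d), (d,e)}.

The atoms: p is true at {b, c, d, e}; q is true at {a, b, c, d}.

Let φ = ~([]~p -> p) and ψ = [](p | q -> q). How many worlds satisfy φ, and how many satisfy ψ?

1 and 4

For ~([]~p -> p):
a: []~p -> p is F. ✓
b: []~p -> p is T. ✗
c: []~p -> p is T. ✗
d: []~p -> p is T. ✗
e: []~p -> p is T. ✗
— 1 world.
For [](p | q -> q):
a: no successors, so [](p | q -> q) holds vacuously. ✓
b: successors {c}; p | q -> q there: c:T. ✓
c: successors {d}; p | q -> q there: d:T. ✓
d: successors {e}; p | q -> q there: e:F. ✗
e: no successors, so [](p | q -> q) holds vacuously. ✓
— 4 worlds.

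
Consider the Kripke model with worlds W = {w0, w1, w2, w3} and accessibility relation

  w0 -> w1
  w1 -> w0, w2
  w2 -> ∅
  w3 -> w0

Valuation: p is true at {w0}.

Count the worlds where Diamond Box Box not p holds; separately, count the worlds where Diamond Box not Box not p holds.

For Diamond Box Box not p:
w0: successors {w1}; Box Box not p there: w1:T. ✓
w1: successors {w0, w2}; Box Box not p there: w0:F, w2:T. ✓
w2: no successors, so Diamond Box Box not p fails. ✗
w3: successors {w0}; Box Box not p there: w0:F. ✗
— 2 worlds.
For Diamond Box not Box not p:
w0: successors {w1}; Box not Box not p there: w1:F. ✗
w1: successors {w0, w2}; Box not Box not p there: w0:T, w2:T. ✓
w2: no successors, so Diamond Box not Box not p fails. ✗
w3: successors {w0}; Box not Box not p there: w0:T. ✓
— 2 worlds.

2 and 2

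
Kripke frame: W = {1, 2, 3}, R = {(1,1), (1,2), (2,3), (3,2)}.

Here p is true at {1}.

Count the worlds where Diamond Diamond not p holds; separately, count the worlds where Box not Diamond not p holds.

3 and 0

For Diamond Diamond not p:
1: successors {1, 2}; Diamond not p there: 1:T, 2:T. ✓
2: successors {3}; Diamond not p there: 3:T. ✓
3: successors {2}; Diamond not p there: 2:T. ✓
— 3 worlds.
For Box not Diamond not p:
1: successors {1, 2}; not Diamond not p there: 1:F, 2:F. ✗
2: successors {3}; not Diamond not p there: 3:F. ✗
3: successors {2}; not Diamond not p there: 2:F. ✗
— 0 worlds.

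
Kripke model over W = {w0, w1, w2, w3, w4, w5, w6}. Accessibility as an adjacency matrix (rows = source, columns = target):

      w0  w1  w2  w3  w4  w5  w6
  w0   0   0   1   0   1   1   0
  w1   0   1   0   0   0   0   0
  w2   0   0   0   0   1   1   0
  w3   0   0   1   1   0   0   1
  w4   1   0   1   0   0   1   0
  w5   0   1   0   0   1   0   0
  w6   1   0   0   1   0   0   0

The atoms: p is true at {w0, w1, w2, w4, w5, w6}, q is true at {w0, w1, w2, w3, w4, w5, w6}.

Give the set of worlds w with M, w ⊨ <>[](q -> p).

{w0, w1, w2, w3, w4, w5, w6}

w0: successors {w2, w4, w5}; [](q -> p) there: w2:T, w4:T, w5:T. ✓
w1: successors {w1}; [](q -> p) there: w1:T. ✓
w2: successors {w4, w5}; [](q -> p) there: w4:T, w5:T. ✓
w3: successors {w2, w3, w6}; [](q -> p) there: w2:T, w3:F, w6:F. ✓
w4: successors {w0, w2, w5}; [](q -> p) there: w0:T, w2:T, w5:T. ✓
w5: successors {w1, w4}; [](q -> p) there: w1:T, w4:T. ✓
w6: successors {w0, w3}; [](q -> p) there: w0:T, w3:F. ✓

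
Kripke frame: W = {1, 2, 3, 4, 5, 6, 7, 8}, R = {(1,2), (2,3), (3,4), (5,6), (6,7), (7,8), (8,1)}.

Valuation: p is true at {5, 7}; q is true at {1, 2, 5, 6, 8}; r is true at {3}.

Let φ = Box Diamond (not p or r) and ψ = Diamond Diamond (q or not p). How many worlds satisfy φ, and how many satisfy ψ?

6 and 5

For Box Diamond (not p or r):
1: successors {2}; Diamond (not p or r) there: 2:T. ✓
2: successors {3}; Diamond (not p or r) there: 3:T. ✓
3: successors {4}; Diamond (not p or r) there: 4:F. ✗
4: no successors, so Box Diamond (not p or r) holds vacuously. ✓
5: successors {6}; Diamond (not p or r) there: 6:F. ✗
6: successors {7}; Diamond (not p or r) there: 7:T. ✓
7: successors {8}; Diamond (not p or r) there: 8:T. ✓
8: successors {1}; Diamond (not p or r) there: 1:T. ✓
— 6 worlds.
For Diamond Diamond (q or not p):
1: successors {2}; Diamond (q or not p) there: 2:T. ✓
2: successors {3}; Diamond (q or not p) there: 3:T. ✓
3: successors {4}; Diamond (q or not p) there: 4:F. ✗
4: no successors, so Diamond Diamond (q or not p) fails. ✗
5: successors {6}; Diamond (q or not p) there: 6:F. ✗
6: successors {7}; Diamond (q or not p) there: 7:T. ✓
7: successors {8}; Diamond (q or not p) there: 8:T. ✓
8: successors {1}; Diamond (q or not p) there: 1:T. ✓
— 5 worlds.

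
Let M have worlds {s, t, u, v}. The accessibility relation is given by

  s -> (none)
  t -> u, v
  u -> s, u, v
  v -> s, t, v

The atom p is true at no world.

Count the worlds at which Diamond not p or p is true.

3

s: Diamond not p is F, p is F. ✗
t: Diamond not p is T, p is F. ✓
u: Diamond not p is T, p is F. ✓
v: Diamond not p is T, p is F. ✓
Satisfying worlds: {t, u, v}.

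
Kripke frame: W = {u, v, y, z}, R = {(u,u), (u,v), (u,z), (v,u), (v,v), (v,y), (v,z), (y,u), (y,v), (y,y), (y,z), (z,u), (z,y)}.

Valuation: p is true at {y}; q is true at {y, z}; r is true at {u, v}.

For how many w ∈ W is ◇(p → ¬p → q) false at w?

u: successors {u, v, z}; p → ¬p → q there: u:T, v:T, z:T. ✓
v: successors {u, v, y, z}; p → ¬p → q there: u:T, v:T, y:T, z:T. ✓
y: successors {u, v, y, z}; p → ¬p → q there: u:T, v:T, y:T, z:T. ✓
z: successors {u, y}; p → ¬p → q there: u:T, y:T. ✓
Satisfying worlds: {u, v, y, z}.
So ◇(p → ¬p → q) fails at the other 0 worlds.

0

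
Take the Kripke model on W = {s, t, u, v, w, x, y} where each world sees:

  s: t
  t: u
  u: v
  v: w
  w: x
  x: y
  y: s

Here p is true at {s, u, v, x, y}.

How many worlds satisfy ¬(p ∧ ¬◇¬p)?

4

s: p ∧ ¬◇¬p is F. ✓
t: p ∧ ¬◇¬p is F. ✓
u: p ∧ ¬◇¬p is T. ✗
v: p ∧ ¬◇¬p is F. ✓
w: p ∧ ¬◇¬p is F. ✓
x: p ∧ ¬◇¬p is T. ✗
y: p ∧ ¬◇¬p is T. ✗
Satisfying worlds: {s, t, v, w}.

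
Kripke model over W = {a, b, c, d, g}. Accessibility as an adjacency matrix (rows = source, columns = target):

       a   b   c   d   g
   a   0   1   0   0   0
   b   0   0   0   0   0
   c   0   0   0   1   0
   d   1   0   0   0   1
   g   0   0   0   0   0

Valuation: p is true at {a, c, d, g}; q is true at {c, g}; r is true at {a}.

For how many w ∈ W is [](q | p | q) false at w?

a: successors {b}; q | p | q there: b:F. ✗
b: no successors, so [](q | p | q) holds vacuously. ✓
c: successors {d}; q | p | q there: d:T. ✓
d: successors {a, g}; q | p | q there: a:T, g:T. ✓
g: no successors, so [](q | p | q) holds vacuously. ✓
Satisfying worlds: {b, c, d, g}.
So [](q | p | q) fails at the other 1 world.

1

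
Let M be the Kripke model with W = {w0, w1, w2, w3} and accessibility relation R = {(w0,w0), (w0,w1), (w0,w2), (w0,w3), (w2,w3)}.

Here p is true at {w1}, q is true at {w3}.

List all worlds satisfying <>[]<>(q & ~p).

{w0, w2}

w0: successors {w0, w1, w2, w3}; []<>(q & ~p) there: w0:F, w1:T, w2:F, w3:T. ✓
w1: no successors, so <>[]<>(q & ~p) fails. ✗
w2: successors {w3}; []<>(q & ~p) there: w3:T. ✓
w3: no successors, so <>[]<>(q & ~p) fails. ✗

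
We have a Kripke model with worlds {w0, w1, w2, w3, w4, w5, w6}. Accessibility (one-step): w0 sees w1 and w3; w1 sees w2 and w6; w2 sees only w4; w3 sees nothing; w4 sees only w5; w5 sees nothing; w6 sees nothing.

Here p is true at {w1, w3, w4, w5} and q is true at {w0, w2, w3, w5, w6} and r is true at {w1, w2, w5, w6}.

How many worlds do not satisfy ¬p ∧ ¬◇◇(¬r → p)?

w0: ¬p is T, ¬◇◇(¬r → p) is F. ✗
w1: ¬p is F, ¬◇◇(¬r → p) is F. ✗
w2: ¬p is T, ¬◇◇(¬r → p) is F. ✗
w3: ¬p is F, ¬◇◇(¬r → p) is T. ✗
w4: ¬p is F, ¬◇◇(¬r → p) is T. ✗
w5: ¬p is F, ¬◇◇(¬r → p) is T. ✗
w6: ¬p is T, ¬◇◇(¬r → p) is T. ✓
Satisfying worlds: {w6}.
So ¬p ∧ ¬◇◇(¬r → p) fails at the other 6 worlds.

6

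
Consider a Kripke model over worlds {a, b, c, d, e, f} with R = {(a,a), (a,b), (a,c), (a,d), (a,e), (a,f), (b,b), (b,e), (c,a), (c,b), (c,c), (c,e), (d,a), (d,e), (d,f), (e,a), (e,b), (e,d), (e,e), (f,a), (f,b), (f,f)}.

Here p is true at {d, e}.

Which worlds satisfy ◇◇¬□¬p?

a: successors {a, b, c, d, e, f}; ◇¬□¬p there: a:T, b:T, c:T, d:T, e:T, f:T. ✓
b: successors {b, e}; ◇¬□¬p there: b:T, e:T. ✓
c: successors {a, b, c, e}; ◇¬□¬p there: a:T, b:T, c:T, e:T. ✓
d: successors {a, e, f}; ◇¬□¬p there: a:T, e:T, f:T. ✓
e: successors {a, b, d, e}; ◇¬□¬p there: a:T, b:T, d:T, e:T. ✓
f: successors {a, b, f}; ◇¬□¬p there: a:T, b:T, f:T. ✓

{a, b, c, d, e, f}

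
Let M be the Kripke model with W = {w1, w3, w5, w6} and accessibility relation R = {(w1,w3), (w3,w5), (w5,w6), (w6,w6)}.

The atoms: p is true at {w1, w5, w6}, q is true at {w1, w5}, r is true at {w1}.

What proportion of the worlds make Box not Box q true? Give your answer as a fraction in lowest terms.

3/4

w1: successors {w3}; not Box q there: w3:F. ✗
w3: successors {w5}; not Box q there: w5:T. ✓
w5: successors {w6}; not Box q there: w6:T. ✓
w6: successors {w6}; not Box q there: w6:T. ✓
That's 3 of 4 worlds, so 3/4.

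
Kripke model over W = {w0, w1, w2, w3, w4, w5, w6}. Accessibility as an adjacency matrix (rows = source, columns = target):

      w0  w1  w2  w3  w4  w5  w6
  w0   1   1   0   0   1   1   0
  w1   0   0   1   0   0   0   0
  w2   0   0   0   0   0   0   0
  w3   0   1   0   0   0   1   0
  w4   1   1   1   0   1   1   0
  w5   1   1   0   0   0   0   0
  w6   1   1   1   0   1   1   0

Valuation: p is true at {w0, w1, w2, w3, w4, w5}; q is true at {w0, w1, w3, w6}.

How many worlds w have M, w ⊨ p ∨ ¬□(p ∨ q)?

w0: p is T, ¬□(p ∨ q) is F. ✓
w1: p is T, ¬□(p ∨ q) is F. ✓
w2: p is T, ¬□(p ∨ q) is F. ✓
w3: p is T, ¬□(p ∨ q) is F. ✓
w4: p is T, ¬□(p ∨ q) is F. ✓
w5: p is T, ¬□(p ∨ q) is F. ✓
w6: p is F, ¬□(p ∨ q) is F. ✗
Satisfying worlds: {w0, w1, w2, w3, w4, w5}.

6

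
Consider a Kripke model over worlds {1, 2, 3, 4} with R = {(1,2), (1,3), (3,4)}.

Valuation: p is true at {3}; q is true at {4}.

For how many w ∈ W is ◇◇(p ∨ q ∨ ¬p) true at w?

1

1: successors {2, 3}; ◇(p ∨ q ∨ ¬p) there: 2:F, 3:T. ✓
2: no successors, so ◇◇(p ∨ q ∨ ¬p) fails. ✗
3: successors {4}; ◇(p ∨ q ∨ ¬p) there: 4:F. ✗
4: no successors, so ◇◇(p ∨ q ∨ ¬p) fails. ✗
Satisfying worlds: {1}.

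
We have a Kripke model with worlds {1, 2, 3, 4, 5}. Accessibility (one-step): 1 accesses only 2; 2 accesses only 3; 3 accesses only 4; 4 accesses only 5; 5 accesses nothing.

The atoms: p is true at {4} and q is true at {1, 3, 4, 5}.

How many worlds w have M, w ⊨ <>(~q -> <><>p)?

4

1: successors {2}; ~q -> <><>p there: 2:T. ✓
2: successors {3}; ~q -> <><>p there: 3:T. ✓
3: successors {4}; ~q -> <><>p there: 4:T. ✓
4: successors {5}; ~q -> <><>p there: 5:T. ✓
5: no successors, so <>(~q -> <><>p) fails. ✗
Satisfying worlds: {1, 2, 3, 4}.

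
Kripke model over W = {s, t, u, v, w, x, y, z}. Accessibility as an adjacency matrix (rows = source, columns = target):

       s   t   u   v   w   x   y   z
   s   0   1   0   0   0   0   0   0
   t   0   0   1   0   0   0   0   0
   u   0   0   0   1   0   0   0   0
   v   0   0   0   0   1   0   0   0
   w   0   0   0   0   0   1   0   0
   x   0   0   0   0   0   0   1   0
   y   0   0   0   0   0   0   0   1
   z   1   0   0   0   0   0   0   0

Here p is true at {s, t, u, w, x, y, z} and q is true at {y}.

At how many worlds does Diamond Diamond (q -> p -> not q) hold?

s: successors {t}; Diamond (q -> p -> not q) there: t:T. ✓
t: successors {u}; Diamond (q -> p -> not q) there: u:T. ✓
u: successors {v}; Diamond (q -> p -> not q) there: v:T. ✓
v: successors {w}; Diamond (q -> p -> not q) there: w:T. ✓
w: successors {x}; Diamond (q -> p -> not q) there: x:F. ✗
x: successors {y}; Diamond (q -> p -> not q) there: y:T. ✓
y: successors {z}; Diamond (q -> p -> not q) there: z:T. ✓
z: successors {s}; Diamond (q -> p -> not q) there: s:T. ✓
Satisfying worlds: {s, t, u, v, x, y, z}.

7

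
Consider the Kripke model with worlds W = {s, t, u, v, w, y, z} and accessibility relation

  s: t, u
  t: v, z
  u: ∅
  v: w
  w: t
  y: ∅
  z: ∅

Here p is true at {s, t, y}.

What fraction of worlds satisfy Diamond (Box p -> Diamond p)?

4/7

s: successors {t, u}; Box p -> Diamond p there: t:T, u:F. ✓
t: successors {v, z}; Box p -> Diamond p there: v:T, z:F. ✓
u: no successors, so Diamond (Box p -> Diamond p) fails. ✗
v: successors {w}; Box p -> Diamond p there: w:T. ✓
w: successors {t}; Box p -> Diamond p there: t:T. ✓
y: no successors, so Diamond (Box p -> Diamond p) fails. ✗
z: no successors, so Diamond (Box p -> Diamond p) fails. ✗
That's 4 of 7 worlds, so 4/7.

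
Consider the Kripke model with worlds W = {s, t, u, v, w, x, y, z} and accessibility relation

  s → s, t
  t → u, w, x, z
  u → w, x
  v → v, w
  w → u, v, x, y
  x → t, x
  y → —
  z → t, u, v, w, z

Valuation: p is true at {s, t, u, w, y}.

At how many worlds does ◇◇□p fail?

3

s: successors {s, t}; ◇□p there: s:T, t:F. ✓
t: successors {u, w, x, z}; ◇□p there: u:F, w:T, x:F, z:F. ✓
u: successors {w, x}; ◇□p there: w:T, x:F. ✓
v: successors {v, w}; ◇□p there: v:F, w:T. ✓
w: successors {u, v, x, y}; ◇□p there: u:F, v:F, x:F, y:F. ✗
x: successors {t, x}; ◇□p there: t:F, x:F. ✗
y: no successors, so ◇◇□p fails. ✗
z: successors {t, u, v, w, z}; ◇□p there: t:F, u:F, v:F, w:T, z:F. ✓
Satisfying worlds: {s, t, u, v, z}.
So ◇◇□p fails at the other 3 worlds.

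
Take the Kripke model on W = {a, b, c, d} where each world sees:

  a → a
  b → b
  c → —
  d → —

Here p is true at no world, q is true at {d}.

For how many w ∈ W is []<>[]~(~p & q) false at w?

0

a: successors {a}; <>[]~(~p & q) there: a:T. ✓
b: successors {b}; <>[]~(~p & q) there: b:T. ✓
c: no successors, so []<>[]~(~p & q) holds vacuously. ✓
d: no successors, so []<>[]~(~p & q) holds vacuously. ✓
Satisfying worlds: {a, b, c, d}.
So []<>[]~(~p & q) fails at the other 0 worlds.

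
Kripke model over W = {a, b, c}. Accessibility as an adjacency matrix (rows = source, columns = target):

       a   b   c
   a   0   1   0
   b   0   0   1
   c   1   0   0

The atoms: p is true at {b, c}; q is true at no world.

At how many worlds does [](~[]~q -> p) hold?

a: successors {b}; ~[]~q -> p there: b:T. ✓
b: successors {c}; ~[]~q -> p there: c:T. ✓
c: successors {a}; ~[]~q -> p there: a:T. ✓
Satisfying worlds: {a, b, c}.

3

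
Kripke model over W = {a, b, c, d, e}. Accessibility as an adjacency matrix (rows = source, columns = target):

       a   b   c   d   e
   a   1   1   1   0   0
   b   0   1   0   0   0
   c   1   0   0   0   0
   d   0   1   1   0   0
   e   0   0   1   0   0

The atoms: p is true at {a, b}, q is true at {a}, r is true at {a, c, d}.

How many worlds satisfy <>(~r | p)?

4

a: successors {a, b, c}; ~r | p there: a:T, b:T, c:F. ✓
b: successors {b}; ~r | p there: b:T. ✓
c: successors {a}; ~r | p there: a:T. ✓
d: successors {b, c}; ~r | p there: b:T, c:F. ✓
e: successors {c}; ~r | p there: c:F. ✗
Satisfying worlds: {a, b, c, d}.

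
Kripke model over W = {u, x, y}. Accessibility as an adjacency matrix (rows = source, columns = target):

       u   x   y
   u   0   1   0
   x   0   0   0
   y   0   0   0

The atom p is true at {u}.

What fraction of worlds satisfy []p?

u: successors {x}; p there: x:F. ✗
x: no successors, so []p holds vacuously. ✓
y: no successors, so []p holds vacuously. ✓
That's 2 of 3 worlds, so 2/3.

2/3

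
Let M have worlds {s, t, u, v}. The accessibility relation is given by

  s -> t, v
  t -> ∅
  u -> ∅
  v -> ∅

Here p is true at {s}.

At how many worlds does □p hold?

s: successors {t, v}; p there: t:F, v:F. ✗
t: no successors, so □p holds vacuously. ✓
u: no successors, so □p holds vacuously. ✓
v: no successors, so □p holds vacuously. ✓
Satisfying worlds: {t, u, v}.

3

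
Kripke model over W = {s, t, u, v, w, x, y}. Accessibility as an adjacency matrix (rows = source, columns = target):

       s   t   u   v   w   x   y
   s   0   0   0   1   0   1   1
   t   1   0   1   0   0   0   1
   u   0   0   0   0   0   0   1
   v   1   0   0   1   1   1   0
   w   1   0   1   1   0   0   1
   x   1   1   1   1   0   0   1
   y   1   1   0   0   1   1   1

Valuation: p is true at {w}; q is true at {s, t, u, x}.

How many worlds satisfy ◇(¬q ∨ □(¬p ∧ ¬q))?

7

s: successors {v, x, y}; ¬q ∨ □(¬p ∧ ¬q) there: v:T, x:F, y:T. ✓
t: successors {s, u, y}; ¬q ∨ □(¬p ∧ ¬q) there: s:F, u:T, y:T. ✓
u: successors {y}; ¬q ∨ □(¬p ∧ ¬q) there: y:T. ✓
v: successors {s, v, w, x}; ¬q ∨ □(¬p ∧ ¬q) there: s:F, v:T, w:T, x:F. ✓
w: successors {s, u, v, y}; ¬q ∨ □(¬p ∧ ¬q) there: s:F, u:T, v:T, y:T. ✓
x: successors {s, t, u, v, y}; ¬q ∨ □(¬p ∧ ¬q) there: s:F, t:F, u:T, v:T, y:T. ✓
y: successors {s, t, w, x, y}; ¬q ∨ □(¬p ∧ ¬q) there: s:F, t:F, w:T, x:F, y:T. ✓
Satisfying worlds: {s, t, u, v, w, x, y}.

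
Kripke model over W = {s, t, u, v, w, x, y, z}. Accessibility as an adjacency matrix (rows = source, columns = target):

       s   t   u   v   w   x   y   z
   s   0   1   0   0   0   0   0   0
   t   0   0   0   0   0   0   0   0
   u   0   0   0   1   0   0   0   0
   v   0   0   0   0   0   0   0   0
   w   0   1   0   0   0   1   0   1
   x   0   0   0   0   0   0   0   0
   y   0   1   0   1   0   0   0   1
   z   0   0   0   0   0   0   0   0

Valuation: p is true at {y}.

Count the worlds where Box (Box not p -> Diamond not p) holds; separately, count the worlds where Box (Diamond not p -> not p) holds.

4 and 8

For Box (Box not p -> Diamond not p):
s: successors {t}; Box not p -> Diamond not p there: t:F. ✗
t: no successors, so Box (Box not p -> Diamond not p) holds vacuously. ✓
u: successors {v}; Box not p -> Diamond not p there: v:F. ✗
v: no successors, so Box (Box not p -> Diamond not p) holds vacuously. ✓
w: successors {t, x, z}; Box not p -> Diamond not p there: t:F, x:F, z:F. ✗
x: no successors, so Box (Box not p -> Diamond not p) holds vacuously. ✓
y: successors {t, v, z}; Box not p -> Diamond not p there: t:F, v:F, z:F. ✗
z: no successors, so Box (Box not p -> Diamond not p) holds vacuously. ✓
— 4 worlds.
For Box (Diamond not p -> not p):
s: successors {t}; Diamond not p -> not p there: t:T. ✓
t: no successors, so Box (Diamond not p -> not p) holds vacuously. ✓
u: successors {v}; Diamond not p -> not p there: v:T. ✓
v: no successors, so Box (Diamond not p -> not p) holds vacuously. ✓
w: successors {t, x, z}; Diamond not p -> not p there: t:T, x:T, z:T. ✓
x: no successors, so Box (Diamond not p -> not p) holds vacuously. ✓
y: successors {t, v, z}; Diamond not p -> not p there: t:T, v:T, z:T. ✓
z: no successors, so Box (Diamond not p -> not p) holds vacuously. ✓
— 8 worlds.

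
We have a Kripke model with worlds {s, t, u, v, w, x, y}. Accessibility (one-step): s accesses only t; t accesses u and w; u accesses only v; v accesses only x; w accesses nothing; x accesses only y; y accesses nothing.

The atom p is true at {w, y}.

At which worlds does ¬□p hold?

s: □p is F. ✓
t: □p is F. ✓
u: □p is F. ✓
v: □p is F. ✓
w: □p is T. ✗
x: □p is T. ✗
y: □p is T. ✗

{s, t, u, v}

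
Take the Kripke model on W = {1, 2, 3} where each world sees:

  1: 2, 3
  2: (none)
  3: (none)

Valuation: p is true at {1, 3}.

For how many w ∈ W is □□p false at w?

0

1: successors {2, 3}; □p there: 2:T, 3:T. ✓
2: no successors, so □□p holds vacuously. ✓
3: no successors, so □□p holds vacuously. ✓
Satisfying worlds: {1, 2, 3}.
So □□p fails at the other 0 worlds.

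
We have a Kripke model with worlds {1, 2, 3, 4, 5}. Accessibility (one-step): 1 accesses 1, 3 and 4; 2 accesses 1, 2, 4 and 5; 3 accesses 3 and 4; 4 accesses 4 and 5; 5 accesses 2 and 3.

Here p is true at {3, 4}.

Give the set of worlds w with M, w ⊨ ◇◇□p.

{1, 2, 3, 4, 5}

1: successors {1, 3, 4}; ◇□p there: 1:T, 3:T, 4:F. ✓
2: successors {1, 2, 4, 5}; ◇□p there: 1:T, 2:F, 4:F, 5:T. ✓
3: successors {3, 4}; ◇□p there: 3:T, 4:F. ✓
4: successors {4, 5}; ◇□p there: 4:F, 5:T. ✓
5: successors {2, 3}; ◇□p there: 2:F, 3:T. ✓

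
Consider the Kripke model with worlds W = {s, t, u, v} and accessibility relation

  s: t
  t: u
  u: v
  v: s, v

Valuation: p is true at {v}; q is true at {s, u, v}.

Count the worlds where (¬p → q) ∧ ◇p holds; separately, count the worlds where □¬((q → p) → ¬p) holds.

For (¬p → q) ∧ ◇p:
s: ¬p → q is T, ◇p is F. ✗
t: ¬p → q is F, ◇p is F. ✗
u: ¬p → q is T, ◇p is T. ✓
v: ¬p → q is T, ◇p is T. ✓
— 2 worlds.
For □¬((q → p) → ¬p):
s: successors {t}; ¬((q → p) → ¬p) there: t:F. ✗
t: successors {u}; ¬((q → p) → ¬p) there: u:F. ✗
u: successors {v}; ¬((q → p) → ¬p) there: v:T. ✓
v: successors {s, v}; ¬((q → p) → ¬p) there: s:F, v:T. ✗
— 1 world.

2 and 1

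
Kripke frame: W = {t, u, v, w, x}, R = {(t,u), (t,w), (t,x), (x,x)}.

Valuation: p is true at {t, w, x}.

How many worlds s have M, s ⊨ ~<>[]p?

3

t: <>[]p is T. ✗
u: <>[]p is F. ✓
v: <>[]p is F. ✓
w: <>[]p is F. ✓
x: <>[]p is T. ✗
Satisfying worlds: {u, v, w}.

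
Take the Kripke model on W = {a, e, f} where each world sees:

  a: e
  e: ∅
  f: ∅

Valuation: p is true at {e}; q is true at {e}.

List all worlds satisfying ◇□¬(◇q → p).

a: successors {e}; □¬(◇q → p) there: e:T. ✓
e: no successors, so ◇□¬(◇q → p) fails. ✗
f: no successors, so ◇□¬(◇q → p) fails. ✗

{a}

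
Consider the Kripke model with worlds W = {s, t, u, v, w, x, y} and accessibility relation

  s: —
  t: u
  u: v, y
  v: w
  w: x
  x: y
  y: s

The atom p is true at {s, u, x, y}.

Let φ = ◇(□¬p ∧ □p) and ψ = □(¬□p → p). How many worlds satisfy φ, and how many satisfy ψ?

For ◇(□¬p ∧ □p):
s: no successors, so ◇(□¬p ∧ □p) fails. ✗
t: successors {u}; □¬p ∧ □p there: u:F. ✗
u: successors {v, y}; □¬p ∧ □p there: v:F, y:F. ✗
v: successors {w}; □¬p ∧ □p there: w:F. ✗
w: successors {x}; □¬p ∧ □p there: x:F. ✗
x: successors {y}; □¬p ∧ □p there: y:F. ✗
y: successors {s}; □¬p ∧ □p there: s:T. ✓
— 1 world.
For □(¬□p → p):
s: no successors, so □(¬□p → p) holds vacuously. ✓
t: successors {u}; ¬□p → p there: u:T. ✓
u: successors {v, y}; ¬□p → p there: v:F, y:T. ✗
v: successors {w}; ¬□p → p there: w:T. ✓
w: successors {x}; ¬□p → p there: x:T. ✓
x: successors {y}; ¬□p → p there: y:T. ✓
y: successors {s}; ¬□p → p there: s:T. ✓
— 6 worlds.

1 and 6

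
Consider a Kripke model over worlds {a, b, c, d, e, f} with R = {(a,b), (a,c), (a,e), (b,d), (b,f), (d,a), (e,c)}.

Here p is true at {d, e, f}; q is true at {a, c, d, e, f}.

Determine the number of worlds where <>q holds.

a: successors {b, c, e}; q there: b:F, c:T, e:T. ✓
b: successors {d, f}; q there: d:T, f:T. ✓
c: no successors, so <>q fails. ✗
d: successors {a}; q there: a:T. ✓
e: successors {c}; q there: c:T. ✓
f: no successors, so <>q fails. ✗
Satisfying worlds: {a, b, d, e}.

4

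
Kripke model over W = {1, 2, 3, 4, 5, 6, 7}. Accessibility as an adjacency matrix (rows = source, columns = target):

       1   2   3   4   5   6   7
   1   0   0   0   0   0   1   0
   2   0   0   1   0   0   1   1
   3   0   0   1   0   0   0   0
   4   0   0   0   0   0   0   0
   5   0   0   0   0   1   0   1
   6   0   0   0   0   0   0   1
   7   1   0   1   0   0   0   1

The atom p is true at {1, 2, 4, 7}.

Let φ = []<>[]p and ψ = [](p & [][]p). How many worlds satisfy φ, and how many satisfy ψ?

1 and 1

For []<>[]p:
1: successors {6}; <>[]p there: 6:F. ✗
2: successors {3, 6, 7}; <>[]p there: 3:F, 6:F, 7:F. ✗
3: successors {3}; <>[]p there: 3:F. ✗
4: no successors, so []<>[]p holds vacuously. ✓
5: successors {5, 7}; <>[]p there: 5:F, 7:F. ✗
6: successors {7}; <>[]p there: 7:F. ✗
7: successors {1, 3, 7}; <>[]p there: 1:T, 3:F, 7:F. ✗
— 1 world.
For [](p & [][]p):
1: successors {6}; p & [][]p there: 6:F. ✗
2: successors {3, 6, 7}; p & [][]p there: 3:F, 6:F, 7:F. ✗
3: successors {3}; p & [][]p there: 3:F. ✗
4: no successors, so [](p & [][]p) holds vacuously. ✓
5: successors {5, 7}; p & [][]p there: 5:F, 7:F. ✗
6: successors {7}; p & [][]p there: 7:F. ✗
7: successors {1, 3, 7}; p & [][]p there: 1:T, 3:F, 7:F. ✗
— 1 world.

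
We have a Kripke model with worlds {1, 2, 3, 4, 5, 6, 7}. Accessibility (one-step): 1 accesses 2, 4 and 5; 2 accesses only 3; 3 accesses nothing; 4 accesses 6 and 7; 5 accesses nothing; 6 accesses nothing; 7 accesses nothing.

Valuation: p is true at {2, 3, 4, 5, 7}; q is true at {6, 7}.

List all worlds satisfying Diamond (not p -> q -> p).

{1, 2, 4}

1: successors {2, 4, 5}; not p -> q -> p there: 2:T, 4:T, 5:T. ✓
2: successors {3}; not p -> q -> p there: 3:T. ✓
3: no successors, so Diamond (not p -> q -> p) fails. ✗
4: successors {6, 7}; not p -> q -> p there: 6:F, 7:T. ✓
5: no successors, so Diamond (not p -> q -> p) fails. ✗
6: no successors, so Diamond (not p -> q -> p) fails. ✗
7: no successors, so Diamond (not p -> q -> p) fails. ✗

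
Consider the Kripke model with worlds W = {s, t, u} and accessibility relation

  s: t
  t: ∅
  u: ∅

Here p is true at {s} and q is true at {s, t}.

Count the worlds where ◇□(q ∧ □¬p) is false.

2

s: successors {t}; □(q ∧ □¬p) there: t:T. ✓
t: no successors, so ◇□(q ∧ □¬p) fails. ✗
u: no successors, so ◇□(q ∧ □¬p) fails. ✗
Satisfying worlds: {s}.
So ◇□(q ∧ □¬p) fails at the other 2 worlds.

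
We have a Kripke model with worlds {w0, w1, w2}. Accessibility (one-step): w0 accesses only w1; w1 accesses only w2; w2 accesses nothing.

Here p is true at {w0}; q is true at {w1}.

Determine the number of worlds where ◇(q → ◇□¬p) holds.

w0: successors {w1}; q → ◇□¬p there: w1:T. ✓
w1: successors {w2}; q → ◇□¬p there: w2:T. ✓
w2: no successors, so ◇(q → ◇□¬p) fails. ✗
Satisfying worlds: {w0, w1}.

2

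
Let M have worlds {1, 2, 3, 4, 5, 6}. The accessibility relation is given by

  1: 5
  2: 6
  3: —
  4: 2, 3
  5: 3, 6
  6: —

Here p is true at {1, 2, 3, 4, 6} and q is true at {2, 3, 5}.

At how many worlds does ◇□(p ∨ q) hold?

4

1: successors {5}; □(p ∨ q) there: 5:T. ✓
2: successors {6}; □(p ∨ q) there: 6:T. ✓
3: no successors, so ◇□(p ∨ q) fails. ✗
4: successors {2, 3}; □(p ∨ q) there: 2:T, 3:T. ✓
5: successors {3, 6}; □(p ∨ q) there: 3:T, 6:T. ✓
6: no successors, so ◇□(p ∨ q) fails. ✗
Satisfying worlds: {1, 2, 4, 5}.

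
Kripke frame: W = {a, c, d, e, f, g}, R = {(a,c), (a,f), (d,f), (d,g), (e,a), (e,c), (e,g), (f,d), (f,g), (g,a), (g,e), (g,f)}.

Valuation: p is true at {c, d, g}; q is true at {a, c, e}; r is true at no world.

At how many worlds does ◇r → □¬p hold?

6

a: ◇r is F, □¬p is F. ✓
c: ◇r is F, □¬p is T. ✓
d: ◇r is F, □¬p is F. ✓
e: ◇r is F, □¬p is F. ✓
f: ◇r is F, □¬p is F. ✓
g: ◇r is F, □¬p is T. ✓
Satisfying worlds: {a, c, d, e, f, g}.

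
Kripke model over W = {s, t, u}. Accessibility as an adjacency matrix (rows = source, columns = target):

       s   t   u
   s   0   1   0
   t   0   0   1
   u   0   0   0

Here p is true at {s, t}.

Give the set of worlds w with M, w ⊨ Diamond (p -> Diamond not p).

s: successors {t}; p -> Diamond not p there: t:T. ✓
t: successors {u}; p -> Diamond not p there: u:T. ✓
u: no successors, so Diamond (p -> Diamond not p) fails. ✗

{s, t}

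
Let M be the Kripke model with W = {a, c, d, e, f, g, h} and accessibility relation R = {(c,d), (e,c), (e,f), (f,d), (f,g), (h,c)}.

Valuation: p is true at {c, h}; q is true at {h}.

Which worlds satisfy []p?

a: no successors, so []p holds vacuously. ✓
c: successors {d}; p there: d:F. ✗
d: no successors, so []p holds vacuously. ✓
e: successors {c, f}; p there: c:T, f:F. ✗
f: successors {d, g}; p there: d:F, g:F. ✗
g: no successors, so []p holds vacuously. ✓
h: successors {c}; p there: c:T. ✓

{a, d, g, h}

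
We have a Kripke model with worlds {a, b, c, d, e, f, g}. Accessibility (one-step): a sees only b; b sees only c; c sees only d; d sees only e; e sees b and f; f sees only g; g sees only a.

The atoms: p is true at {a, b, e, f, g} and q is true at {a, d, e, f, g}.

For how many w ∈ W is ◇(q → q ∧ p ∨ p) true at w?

6

a: successors {b}; q → q ∧ p ∨ p there: b:T. ✓
b: successors {c}; q → q ∧ p ∨ p there: c:T. ✓
c: successors {d}; q → q ∧ p ∨ p there: d:F. ✗
d: successors {e}; q → q ∧ p ∨ p there: e:T. ✓
e: successors {b, f}; q → q ∧ p ∨ p there: b:T, f:T. ✓
f: successors {g}; q → q ∧ p ∨ p there: g:T. ✓
g: successors {a}; q → q ∧ p ∨ p there: a:T. ✓
Satisfying worlds: {a, b, d, e, f, g}.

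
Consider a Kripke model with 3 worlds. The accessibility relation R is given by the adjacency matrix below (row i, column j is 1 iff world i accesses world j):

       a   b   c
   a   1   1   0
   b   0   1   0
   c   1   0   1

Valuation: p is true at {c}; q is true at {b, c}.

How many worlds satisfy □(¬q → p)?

1

a: successors {a, b}; ¬q → p there: a:F, b:T. ✗
b: successors {b}; ¬q → p there: b:T. ✓
c: successors {a, c}; ¬q → p there: a:F, c:T. ✗
Satisfying worlds: {b}.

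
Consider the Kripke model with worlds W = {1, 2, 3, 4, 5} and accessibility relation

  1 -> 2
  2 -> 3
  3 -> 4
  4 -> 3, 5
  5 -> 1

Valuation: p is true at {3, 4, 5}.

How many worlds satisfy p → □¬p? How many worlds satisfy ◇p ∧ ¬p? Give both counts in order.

3 and 1

For p → □¬p:
1: p is F, □¬p is T. ✓
2: p is F, □¬p is F. ✓
3: p is T, □¬p is F. ✗
4: p is T, □¬p is F. ✗
5: p is T, □¬p is T. ✓
— 3 worlds.
For ◇p ∧ ¬p:
1: ◇p is F, ¬p is T. ✗
2: ◇p is T, ¬p is T. ✓
3: ◇p is T, ¬p is F. ✗
4: ◇p is T, ¬p is F. ✗
5: ◇p is F, ¬p is F. ✗
— 1 world.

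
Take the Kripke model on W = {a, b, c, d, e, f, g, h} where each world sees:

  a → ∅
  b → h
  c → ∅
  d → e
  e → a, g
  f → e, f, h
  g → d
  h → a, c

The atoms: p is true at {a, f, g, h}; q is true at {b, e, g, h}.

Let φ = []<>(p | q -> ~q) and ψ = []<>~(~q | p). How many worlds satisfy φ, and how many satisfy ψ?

5 and 3

For []<>(p | q -> ~q):
a: no successors, so []<>(p | q -> ~q) holds vacuously. ✓
b: successors {h}; <>(p | q -> ~q) there: h:T. ✓
c: no successors, so []<>(p | q -> ~q) holds vacuously. ✓
d: successors {e}; <>(p | q -> ~q) there: e:T. ✓
e: successors {a, g}; <>(p | q -> ~q) there: a:F, g:T. ✗
f: successors {e, f, h}; <>(p | q -> ~q) there: e:T, f:T, h:T. ✓
g: successors {d}; <>(p | q -> ~q) there: d:F. ✗
h: successors {a, c}; <>(p | q -> ~q) there: a:F, c:F. ✗
— 5 worlds.
For []<>~(~q | p):
a: no successors, so []<>~(~q | p) holds vacuously. ✓
b: successors {h}; <>~(~q | p) there: h:F. ✗
c: no successors, so []<>~(~q | p) holds vacuously. ✓
d: successors {e}; <>~(~q | p) there: e:F. ✗
e: successors {a, g}; <>~(~q | p) there: a:F, g:F. ✗
f: successors {e, f, h}; <>~(~q | p) there: e:F, f:T, h:F. ✗
g: successors {d}; <>~(~q | p) there: d:T. ✓
h: successors {a, c}; <>~(~q | p) there: a:F, c:F. ✗
— 3 worlds.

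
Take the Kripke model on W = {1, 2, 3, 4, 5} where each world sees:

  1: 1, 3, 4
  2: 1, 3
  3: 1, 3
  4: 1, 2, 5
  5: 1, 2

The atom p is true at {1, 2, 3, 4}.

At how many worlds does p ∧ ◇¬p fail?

1: p is T, ◇¬p is F. ✗
2: p is T, ◇¬p is F. ✗
3: p is T, ◇¬p is F. ✗
4: p is T, ◇¬p is T. ✓
5: p is F, ◇¬p is F. ✗
Satisfying worlds: {4}.
So p ∧ ◇¬p fails at the other 4 worlds.

4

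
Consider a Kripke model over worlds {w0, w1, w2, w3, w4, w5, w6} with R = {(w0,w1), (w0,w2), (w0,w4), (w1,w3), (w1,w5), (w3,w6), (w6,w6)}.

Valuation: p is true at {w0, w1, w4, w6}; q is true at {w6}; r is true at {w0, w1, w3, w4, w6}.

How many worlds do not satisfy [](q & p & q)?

2

w0: successors {w1, w2, w4}; q & p & q there: w1:F, w2:F, w4:F. ✗
w1: successors {w3, w5}; q & p & q there: w3:F, w5:F. ✗
w2: no successors, so [](q & p & q) holds vacuously. ✓
w3: successors {w6}; q & p & q there: w6:T. ✓
w4: no successors, so [](q & p & q) holds vacuously. ✓
w5: no successors, so [](q & p & q) holds vacuously. ✓
w6: successors {w6}; q & p & q there: w6:T. ✓
Satisfying worlds: {w2, w3, w4, w5, w6}.
So [](q & p & q) fails at the other 2 worlds.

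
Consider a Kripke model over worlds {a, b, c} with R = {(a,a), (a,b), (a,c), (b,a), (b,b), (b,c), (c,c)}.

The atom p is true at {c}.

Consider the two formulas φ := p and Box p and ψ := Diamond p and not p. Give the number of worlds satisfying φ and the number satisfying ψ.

1 and 2

For p and Box p:
a: p is F, Box p is F. ✗
b: p is F, Box p is F. ✗
c: p is T, Box p is T. ✓
— 1 world.
For Diamond p and not p:
a: Diamond p is T, not p is T. ✓
b: Diamond p is T, not p is T. ✓
c: Diamond p is T, not p is F. ✗
— 2 worlds.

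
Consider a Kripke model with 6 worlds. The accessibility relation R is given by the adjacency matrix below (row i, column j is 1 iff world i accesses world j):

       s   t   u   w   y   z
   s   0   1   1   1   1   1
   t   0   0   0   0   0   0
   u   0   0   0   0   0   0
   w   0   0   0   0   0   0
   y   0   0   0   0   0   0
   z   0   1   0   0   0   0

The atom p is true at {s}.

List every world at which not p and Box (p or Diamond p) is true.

s: not p is F, Box (p or Diamond p) is F. ✗
t: not p is T, Box (p or Diamond p) is T. ✓
u: not p is T, Box (p or Diamond p) is T. ✓
w: not p is T, Box (p or Diamond p) is T. ✓
y: not p is T, Box (p or Diamond p) is T. ✓
z: not p is T, Box (p or Diamond p) is F. ✗

{t, u, w, y}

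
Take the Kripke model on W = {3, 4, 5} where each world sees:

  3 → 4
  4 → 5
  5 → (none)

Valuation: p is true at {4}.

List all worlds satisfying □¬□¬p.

{5}

3: successors {4}; ¬□¬p there: 4:F. ✗
4: successors {5}; ¬□¬p there: 5:F. ✗
5: no successors, so □¬□¬p holds vacuously. ✓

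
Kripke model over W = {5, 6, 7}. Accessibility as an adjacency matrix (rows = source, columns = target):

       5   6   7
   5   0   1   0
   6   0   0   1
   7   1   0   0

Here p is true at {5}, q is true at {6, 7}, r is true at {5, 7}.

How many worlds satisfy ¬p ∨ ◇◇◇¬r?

2

5: ¬p is F, ◇◇◇¬r is F. ✗
6: ¬p is T, ◇◇◇¬r is T. ✓
7: ¬p is T, ◇◇◇¬r is F. ✓
Satisfying worlds: {6, 7}.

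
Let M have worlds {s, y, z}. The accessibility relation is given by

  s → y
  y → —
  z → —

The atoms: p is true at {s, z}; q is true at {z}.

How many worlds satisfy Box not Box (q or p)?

2

s: successors {y}; not Box (q or p) there: y:F. ✗
y: no successors, so Box not Box (q or p) holds vacuously. ✓
z: no successors, so Box not Box (q or p) holds vacuously. ✓
Satisfying worlds: {y, z}.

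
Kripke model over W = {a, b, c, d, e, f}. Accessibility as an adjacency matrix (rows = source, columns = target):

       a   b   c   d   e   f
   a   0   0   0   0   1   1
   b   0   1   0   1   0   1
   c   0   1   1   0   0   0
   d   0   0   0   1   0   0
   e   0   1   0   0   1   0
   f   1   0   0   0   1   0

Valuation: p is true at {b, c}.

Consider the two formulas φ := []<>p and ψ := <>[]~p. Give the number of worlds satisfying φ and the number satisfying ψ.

For []<>p:
a: successors {e, f}; <>p there: e:T, f:F. ✗
b: successors {b, d, f}; <>p there: b:T, d:F, f:F. ✗
c: successors {b, c}; <>p there: b:T, c:T. ✓
d: successors {d}; <>p there: d:F. ✗
e: successors {b, e}; <>p there: b:T, e:T. ✓
f: successors {a, e}; <>p there: a:F, e:T. ✗
— 2 worlds.
For <>[]~p:
a: successors {e, f}; []~p there: e:F, f:T. ✓
b: successors {b, d, f}; []~p there: b:F, d:T, f:T. ✓
c: successors {b, c}; []~p there: b:F, c:F. ✗
d: successors {d}; []~p there: d:T. ✓
e: successors {b, e}; []~p there: b:F, e:F. ✗
f: successors {a, e}; []~p there: a:T, e:F. ✓
— 4 worlds.

2 and 4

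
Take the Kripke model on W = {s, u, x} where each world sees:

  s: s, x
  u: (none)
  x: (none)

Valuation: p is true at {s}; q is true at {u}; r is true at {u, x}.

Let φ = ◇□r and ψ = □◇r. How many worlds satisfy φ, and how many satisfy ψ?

1 and 2

For ◇□r:
s: successors {s, x}; □r there: s:F, x:T. ✓
u: no successors, so ◇□r fails. ✗
x: no successors, so ◇□r fails. ✗
— 1 world.
For □◇r:
s: successors {s, x}; ◇r there: s:T, x:F. ✗
u: no successors, so □◇r holds vacuously. ✓
x: no successors, so □◇r holds vacuously. ✓
— 2 worlds.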